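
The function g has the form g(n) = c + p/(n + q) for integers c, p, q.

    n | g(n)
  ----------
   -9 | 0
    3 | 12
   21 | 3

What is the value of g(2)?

(g(n) − c)(n + q) = p for each data point; the three points give a linear system in c and q, then p follows.
Solving: c = 2, q = -1, p = 20, so g(n) = 2 + 20/(n − 1).
Then g(2) = 2 + 20/1 = 22.

22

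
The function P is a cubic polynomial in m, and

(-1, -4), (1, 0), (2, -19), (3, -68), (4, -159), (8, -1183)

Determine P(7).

Write P(m) = am³ + bm² + cm + d; the 6 given values yield a linear system in the 4 coefficients.
Solving, P(m) = -2m³ - 3m² + 4m + 1.
Then P(7) = -804.

-804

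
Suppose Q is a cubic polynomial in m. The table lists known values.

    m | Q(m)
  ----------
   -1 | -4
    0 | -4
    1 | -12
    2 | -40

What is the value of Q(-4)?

Write Q(m) = am³ + bm² + cm + d; the 4 given values yield a linear system in the 4 coefficients.
Solving, Q(m) = -2m³ - 4m² - 2m - 4.
Then Q(-4) = 68.

68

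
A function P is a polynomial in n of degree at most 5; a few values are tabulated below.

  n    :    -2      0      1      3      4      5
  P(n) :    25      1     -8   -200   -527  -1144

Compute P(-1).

8

Write P(n) = an^5 + bn^4 + cn³ + dn² + en + p; the 6 given values yield a linear system in the 6 coefficients.
Solving, the leading coefficient vanishes, and P(n) = -n^4 - 4n³ - 4n + 1.
Then P(-1) = 8.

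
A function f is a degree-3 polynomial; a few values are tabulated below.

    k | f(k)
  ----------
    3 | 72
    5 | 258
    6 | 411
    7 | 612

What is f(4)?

147

Write f(k) = ak³ + bk² + ck + d; the 4 given values yield a linear system in the 4 coefficients.
Solving, f(k) = k³ + 6k² - 4k + 3.
Then f(4) = 147.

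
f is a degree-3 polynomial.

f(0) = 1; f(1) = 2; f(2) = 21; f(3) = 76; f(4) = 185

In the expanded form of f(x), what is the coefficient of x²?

0

Write f(x) = ax³ + bx² + cx + d; the 5 given values yield a linear system in the 4 coefficients.
Solving, f(x) = 3x³ - 2x + 1.
The coefficient of x² is 0.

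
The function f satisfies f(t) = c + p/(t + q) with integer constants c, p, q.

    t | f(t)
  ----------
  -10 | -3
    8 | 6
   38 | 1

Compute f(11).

4

(f(t) − c)(t + q) = p for each data point; the three points give a linear system in c and q, then p follows.
Solving: c = 0, q = -2, p = 36, so f(t) = 36/(t − 2).
Then f(11) = 0 + 36/9 = 4.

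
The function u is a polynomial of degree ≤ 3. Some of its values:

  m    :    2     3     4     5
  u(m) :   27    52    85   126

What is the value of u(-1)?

0

First differences: 25, 33, 41. Second differences: 8, 8.
Level-2 differences are constant, so u has degree 2.
Fitting a degree-2 polynomial gives u(m) = 4m² + 5m + 1.
Then u(-1) = 0.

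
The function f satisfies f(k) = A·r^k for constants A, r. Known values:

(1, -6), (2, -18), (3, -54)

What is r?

Consecutive ratio: -18/(-6) = 3, and -54/(-18) = 3, so r = 3.
Then A·3^1 = -6 gives A = -2, and f(k) = -2·3^k.

3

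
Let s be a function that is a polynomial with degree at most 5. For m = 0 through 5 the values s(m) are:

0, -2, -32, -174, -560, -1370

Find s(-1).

10

First differences: -2, -30, -142, -386, -810. Second differences: -28, -112, -244, -424. Third differences: -84, -132, -180. Fourth differences: -48, -48.
Level-4 differences are constant, so s has degree 4.
Fitting a degree-4 polynomial gives s(m) = -2m^4 - 2m³ + 6m² - 4m.
Then s(-1) = 10.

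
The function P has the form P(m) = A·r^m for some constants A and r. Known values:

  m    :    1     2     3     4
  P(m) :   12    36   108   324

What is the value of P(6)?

2916

Consecutive ratio: 36/12 = 3, and 108/36 = 3, so r = 3.
Then A·3^1 = 12 gives A = 4, and P(m) = 4·3^m.
P(6) = 4·3^6 = 2916.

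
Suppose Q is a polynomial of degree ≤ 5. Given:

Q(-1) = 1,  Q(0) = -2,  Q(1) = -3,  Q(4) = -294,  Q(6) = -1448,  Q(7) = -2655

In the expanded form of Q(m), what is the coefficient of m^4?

Write Q(m) = am^5 + bm^4 + cm³ + dm² + em + p; the 6 given values yield a linear system in the 6 coefficients.
Solving, the leading coefficient vanishes, and Q(m) = -m^4 - m³ + 2m² - m - 2.
The coefficient of m^4 is -1.

-1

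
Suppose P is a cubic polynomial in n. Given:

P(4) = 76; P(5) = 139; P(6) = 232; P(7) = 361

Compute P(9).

Write P(n) = an³ + bn² + cn + d; the 4 given values yield a linear system in the 4 coefficients.
Solving, P(n) = n³ + 2n + 4.
Then P(9) = 751.

751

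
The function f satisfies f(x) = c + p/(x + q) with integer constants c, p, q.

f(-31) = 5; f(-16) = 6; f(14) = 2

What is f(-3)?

(f(x) − c)(x + q) = p for each data point; the three points give a linear system in c and q, then p follows.
Solving: c = 4, q = 1, p = -30, so f(x) = 4 − 30/(x + 1).
Then f(-3) = 4 − 30/(-2) = 19.

19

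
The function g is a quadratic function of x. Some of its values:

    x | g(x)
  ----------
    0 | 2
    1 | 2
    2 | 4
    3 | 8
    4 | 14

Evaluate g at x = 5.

First differences: 0, 2, 4, 6. Second differences: 2, 2, 2.
Level-2 differences are constant, so g has degree 2.
Extending the table by one column gives the next first difference 8, so g(5) = 14 + 8 = 22.

22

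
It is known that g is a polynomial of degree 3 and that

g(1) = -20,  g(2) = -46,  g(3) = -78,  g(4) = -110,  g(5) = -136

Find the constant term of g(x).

Write g(x) = ax³ + bx² + cx + d; the 5 given values yield a linear system in the 4 coefficients.
Solving, g(x) = x³ - 9x² - 6x - 6.
The constant term is g(0) = -6.

-6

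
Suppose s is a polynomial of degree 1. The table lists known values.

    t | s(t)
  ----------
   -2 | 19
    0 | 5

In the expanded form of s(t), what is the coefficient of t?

Write s(t) = at + b; the 2 given values yield a linear system in the 2 coefficients.
Solving, s(t) = -7t + 5.
The coefficient of t is -7.

-7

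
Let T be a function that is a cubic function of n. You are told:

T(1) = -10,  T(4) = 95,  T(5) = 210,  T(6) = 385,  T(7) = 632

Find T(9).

1390

Write T(n) = an³ + bn² + cn + d; the 5 given values yield a linear system in the 4 coefficients.
Solving, T(n) = 2n³ - 7n - 5.
Then T(9) = 1390.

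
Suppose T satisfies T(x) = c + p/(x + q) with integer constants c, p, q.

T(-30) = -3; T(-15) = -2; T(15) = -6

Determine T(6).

(T(x) − c)(x + q) = p for each data point; the three points give a linear system in c and q, then p follows.
Solving: c = -4, q = 0, p = -30, so T(x) = -4 − 30/(x + 0).
Then T(6) = -4 − 30/6 = -9.

-9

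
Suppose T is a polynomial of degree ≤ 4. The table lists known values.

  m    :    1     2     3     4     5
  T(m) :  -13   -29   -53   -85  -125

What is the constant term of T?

First differences: -16, -24, -32, -40. Second differences: -8, -8, -8.
Level-2 differences are constant, so T has degree 2.
Fitting a degree-2 polynomial gives T(m) = -4m² - 4m - 5.
The constant term is T(0) = -5.

-5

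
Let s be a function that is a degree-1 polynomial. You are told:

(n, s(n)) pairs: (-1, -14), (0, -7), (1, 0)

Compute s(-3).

-28

Write s(n) = an + b; the 3 given values yield a linear system in the 2 coefficients.
Solving, s(n) = 7n - 7.
Then s(-3) = -28.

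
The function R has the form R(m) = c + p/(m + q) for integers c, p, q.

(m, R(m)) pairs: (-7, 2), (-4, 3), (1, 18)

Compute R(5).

(R(m) − c)(m + q) = p for each data point; the three points give a linear system in c and q, then p follows.
Solving: c = 0, q = -2, p = -18, so R(m) = -18/(m − 2).
Then R(5) = 0 − 18/3 = -6.

-6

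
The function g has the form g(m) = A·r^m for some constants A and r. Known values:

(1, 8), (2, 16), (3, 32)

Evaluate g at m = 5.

128

Consecutive ratio: 16/8 = 2, and 32/16 = 2, so r = 2.
Then A·2^1 = 8 gives A = 4, and g(m) = 4·2^m.
g(5) = 4·2^5 = 128.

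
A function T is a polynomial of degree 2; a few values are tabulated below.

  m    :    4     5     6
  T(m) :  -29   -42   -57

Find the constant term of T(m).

Write T(m) = am² + bm + c; the 3 given values yield a linear system in the 3 coefficients.
Solving, T(m) = -m² - 4m + 3.
The constant term is T(0) = 3.

3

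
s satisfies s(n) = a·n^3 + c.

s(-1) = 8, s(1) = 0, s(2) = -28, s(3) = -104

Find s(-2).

36

From s(-1) = 8 and s(1) = 0: -1a + c = 8 and 1a + c = 0.
Subtracting: 2a = -8, so a = -4; then c = 8 − (-4)·(-1) = 4.
So s(n) = -4n³ + 4, and s(-2) = 36.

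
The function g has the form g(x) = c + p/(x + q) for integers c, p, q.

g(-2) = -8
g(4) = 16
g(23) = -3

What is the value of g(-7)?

-6

(g(x) − c)(x + q) = p for each data point; the three points give a linear system in c and q, then p follows.
Solving: c = -4, q = -3, p = 20, so g(x) = -4 + 20/(x − 3).
Then g(-7) = -4 + 20/(-10) = -6.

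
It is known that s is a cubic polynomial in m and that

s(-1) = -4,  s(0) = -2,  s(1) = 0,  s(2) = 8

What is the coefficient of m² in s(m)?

0

Write s(m) = am³ + bm² + cm + d; the 4 given values yield a linear system in the 4 coefficients.
Solving, s(m) = m³ + m - 2.
The coefficient of m² is 0.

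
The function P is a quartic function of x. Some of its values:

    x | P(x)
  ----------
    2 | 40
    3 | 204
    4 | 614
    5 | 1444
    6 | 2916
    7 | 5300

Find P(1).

-4

First differences: 164, 410, 830, 1472, 2384. Second differences: 246, 420, 642, 912. Third differences: 174, 222, 270. Fourth differences: 48, 48.
Level-4 differences are constant, so P has degree 4.
Fitting a degree-4 polynomial gives P(x) = 2x^4 + x³ + 4x² - 5x - 6.
Then P(1) = -4.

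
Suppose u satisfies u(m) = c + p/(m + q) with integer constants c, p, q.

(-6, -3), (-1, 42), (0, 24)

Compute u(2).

(u(m) − c)(m + q) = p for each data point; the three points give a linear system in c and q, then p follows.
Solving: c = 6, q = 2, p = 36, so u(m) = 6 + 36/(m + 2).
Then u(2) = 6 + 36/4 = 15.

15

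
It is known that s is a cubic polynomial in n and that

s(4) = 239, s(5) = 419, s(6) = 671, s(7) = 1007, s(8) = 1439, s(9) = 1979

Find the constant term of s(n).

Write s(n) = an³ + bn² + cn + d; the 6 given values yield a linear system in the 4 coefficients.
Solving, s(n) = 2n³ + 6n² + 4n - 1.
The constant term is s(0) = -1.

-1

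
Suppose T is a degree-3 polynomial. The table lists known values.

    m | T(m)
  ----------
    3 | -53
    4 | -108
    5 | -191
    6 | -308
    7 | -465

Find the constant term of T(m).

Write T(m) = am³ + bm² + cm + d; the 5 given values yield a linear system in the 4 coefficients.
Solving, T(m) = -m³ - 2m² - 4m + 4.
The constant term is T(0) = 4.

4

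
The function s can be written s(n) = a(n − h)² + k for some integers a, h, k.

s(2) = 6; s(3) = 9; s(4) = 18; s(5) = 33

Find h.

First differences 3, 9, 15; second difference 6 = 2a, so a = 3.
Expanding, the n-coefficient is −2ah = -6h; matching it to the data gives h = 2, and then k = 6.
So s(n) = 3(n − 2)² + 6.
Hence h = 2.

2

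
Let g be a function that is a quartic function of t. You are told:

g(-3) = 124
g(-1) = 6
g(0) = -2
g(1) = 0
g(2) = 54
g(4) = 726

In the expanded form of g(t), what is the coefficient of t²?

Write g(t) = at^4 + bt³ + ct² + dt + e; the 6 given values yield a linear system in the 5 coefficients.
Solving, g(t) = 2t^4 + 3t³ + 3t² - 6t - 2.
The coefficient of t² is 3.

3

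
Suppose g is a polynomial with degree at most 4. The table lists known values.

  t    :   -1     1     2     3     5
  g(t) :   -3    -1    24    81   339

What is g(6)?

Write g(t) = at^4 + bt³ + ct² + dt + e; the 5 given values yield a linear system in the 5 coefficients.
Solving, the leading coefficient vanishes, and g(t) = 2t³ + 4t² - t - 6.
Then g(6) = 564.

564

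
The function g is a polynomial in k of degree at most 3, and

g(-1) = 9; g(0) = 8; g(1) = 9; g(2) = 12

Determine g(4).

24

First differences: -1, 1, 3. Second differences: 2, 2.
Level-2 differences are constant, so g has degree 2.
Fitting a degree-2 polynomial gives g(k) = k² + 8.
Then g(4) = 24.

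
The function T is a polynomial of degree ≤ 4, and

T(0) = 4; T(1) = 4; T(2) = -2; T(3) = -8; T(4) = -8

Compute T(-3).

-92

First differences: 0, -6, -6, 0. Second differences: -6, 0, 6. Third differences: 6, 6.
Level-3 differences are constant, so T has degree 3.
Fitting a degree-3 polynomial gives T(m) = m³ - 6m² + 5m + 4.
Then T(-3) = -92.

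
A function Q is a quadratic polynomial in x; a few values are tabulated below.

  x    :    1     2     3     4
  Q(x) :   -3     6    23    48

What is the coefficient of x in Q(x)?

First differences: 9, 17, 25. Second differences: 8, 8.
Level-2 differences are constant, so Q has degree 2.
Fitting a degree-2 polynomial gives Q(x) = 4x² - 3x - 4.
The coefficient of x is -3.

-3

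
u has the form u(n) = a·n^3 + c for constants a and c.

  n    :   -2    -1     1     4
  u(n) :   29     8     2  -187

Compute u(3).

From u(-2) = 29 and u(-1) = 8: -8a + c = 29 and -1a + c = 8.
Subtracting: 7a = -21, so a = -3; then c = 29 − (-3)·(-8) = 5.
So u(n) = -3n³ + 5, and u(3) = -76.

-76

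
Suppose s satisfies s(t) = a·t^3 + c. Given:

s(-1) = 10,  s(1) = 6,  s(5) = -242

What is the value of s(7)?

From s(-1) = 10 and s(1) = 6: -1a + c = 10 and 1a + c = 6.
Subtracting: 2a = -4, so a = -2; then c = 10 − (-2)·(-1) = 8.
So s(t) = -2t³ + 8, and s(7) = -678.

-678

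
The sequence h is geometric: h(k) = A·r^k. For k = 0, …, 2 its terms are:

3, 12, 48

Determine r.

Consecutive ratio: 12/3 = 4, and 48/12 = 4, so r = 4.
Then A·4^0 = 3 gives A = 3, and h(k) = 3·4^k.

4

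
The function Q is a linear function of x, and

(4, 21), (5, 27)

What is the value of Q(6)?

33

Write Q(x) = ax + b; the 2 given values yield a linear system in the 2 coefficients.
Solving, Q(x) = 6x - 3.
Then Q(6) = 33.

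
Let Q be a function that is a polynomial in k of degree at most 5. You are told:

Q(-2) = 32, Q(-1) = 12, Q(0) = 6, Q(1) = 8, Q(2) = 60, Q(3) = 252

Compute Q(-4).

378

First differences: -20, -6, 2, 52, 192. Second differences: 14, 8, 50, 140. Third differences: -6, 42, 90. Fourth differences: 48, 48.
Level-4 differences are constant, so Q has degree 4.
Fitting a degree-4 polynomial gives Q(k) = 2k^4 + 3k³ + 2k² - 5k + 6.
Then Q(-4) = 378.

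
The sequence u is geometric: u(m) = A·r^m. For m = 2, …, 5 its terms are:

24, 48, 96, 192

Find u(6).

Consecutive ratio: 48/24 = 2, and 96/48 = 2, so r = 2.
Then A·2^2 = 24 gives A = 6, and u(m) = 6·2^m.
u(6) = 6·2^6 = 384.

384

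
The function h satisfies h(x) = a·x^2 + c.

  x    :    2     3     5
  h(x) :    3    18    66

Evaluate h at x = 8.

183

From h(2) = 3 and h(3) = 18: 4a + c = 3 and 9a + c = 18.
Subtracting: 5a = 15, so a = 3; then c = 3 − 3·4 = -9.
So h(x) = 3x² − 9, and h(8) = 183.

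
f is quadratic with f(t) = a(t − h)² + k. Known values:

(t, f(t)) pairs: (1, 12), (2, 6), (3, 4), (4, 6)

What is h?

First differences -6, -2, 2; second difference 4 = 2a, so a = 2.
Expanding, the t-coefficient is −2ah = -4h; matching it to the data gives h = 3, and then k = 4.
So f(t) = 2(t − 3)² + 4.
Hence h = 3.

3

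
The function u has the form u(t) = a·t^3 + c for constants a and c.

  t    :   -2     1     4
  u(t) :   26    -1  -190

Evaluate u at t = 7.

-1027

From u(-2) = 26 and u(1) = -1: -8a + c = 26 and 1a + c = -1.
Subtracting: 9a = -27, so a = -3; then c = 26 − (-3)·(-8) = 2.
So u(t) = -3t³ + 2, and u(7) = -1027.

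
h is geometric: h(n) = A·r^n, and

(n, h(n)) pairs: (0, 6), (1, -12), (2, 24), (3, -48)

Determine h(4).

96

Consecutive ratio: -12/6 = -2, and 24/(-12) = -2, so r = -2.
Then A·(-2)^0 = 6 gives A = 6, and h(n) = 6·(-2)^n.
h(4) = 6·(-2)^4 = 96.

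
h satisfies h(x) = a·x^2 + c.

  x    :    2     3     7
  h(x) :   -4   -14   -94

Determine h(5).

-46

From h(2) = -4 and h(3) = -14: 4a + c = -4 and 9a + c = -14.
Subtracting: 5a = -10, so a = -2; then c = -4 − (-2)·4 = 4.
So h(x) = -2x² + 4, and h(5) = -46.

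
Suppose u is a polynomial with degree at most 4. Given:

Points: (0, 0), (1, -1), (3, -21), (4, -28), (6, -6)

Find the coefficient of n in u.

5

Write u(n) = an^4 + bn³ + cn² + dn + e; the 5 given values yield a linear system in the 5 coefficients.
Solving, the leading coefficient vanishes, and u(n) = n³ - 7n² + 5n.
The coefficient of n is 5.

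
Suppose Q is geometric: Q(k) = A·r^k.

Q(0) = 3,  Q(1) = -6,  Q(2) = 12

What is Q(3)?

-24

Consecutive ratio: -6/3 = -2, and 12/(-6) = -2, so r = -2.
Then A·(-2)^0 = 3 gives A = 3, and Q(k) = 3·(-2)^k.
Q(3) = 3·(-2)^3 = -24.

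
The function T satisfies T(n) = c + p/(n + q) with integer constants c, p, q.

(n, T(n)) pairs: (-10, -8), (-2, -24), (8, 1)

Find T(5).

4

(T(n) − c)(n + q) = p for each data point; the three points give a linear system in c and q, then p follows.
Solving: c = -4, q = 0, p = 40, so T(n) = -4 + 40/(n + 0).
Then T(5) = -4 + 40/5 = 4.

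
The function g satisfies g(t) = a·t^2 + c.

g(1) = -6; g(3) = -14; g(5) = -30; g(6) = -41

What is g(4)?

From g(1) = -6 and g(3) = -14: 1a + c = -6 and 9a + c = -14.
Subtracting: 8a = -8, so a = -1; then c = -6 − (-1)·1 = -5.
So g(t) = -1t² − 5, and g(4) = -21.

-21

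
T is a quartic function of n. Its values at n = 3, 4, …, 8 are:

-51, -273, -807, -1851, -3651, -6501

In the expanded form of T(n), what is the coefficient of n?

3

First differences: -222, -534, -1044, -1800, -2850. Second differences: -312, -510, -756, -1050. Third differences: -198, -246, -294. Fourth differences: -48, -48.
Level-4 differences are constant, so T has degree 4.
Fitting a degree-4 polynomial gives T(n) = -2n^4 + 3n³ + 2n² + 3n + 3.
The coefficient of n is 3.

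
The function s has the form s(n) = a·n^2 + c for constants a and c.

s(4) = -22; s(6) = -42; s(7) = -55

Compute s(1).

From s(4) = -22 and s(6) = -42: 16a + c = -22 and 36a + c = -42.
Subtracting: 20a = -20, so a = -1; then c = -22 − (-1)·16 = -6.
So s(n) = -1n² − 6, and s(1) = -7.

-7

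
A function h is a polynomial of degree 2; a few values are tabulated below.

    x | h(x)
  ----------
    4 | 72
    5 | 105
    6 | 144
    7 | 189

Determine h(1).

Write h(x) = ax² + bx + c; the 4 given values yield a linear system in the 3 coefficients.
Solving, h(x) = 3x² + 6x.
Then h(1) = 9.

9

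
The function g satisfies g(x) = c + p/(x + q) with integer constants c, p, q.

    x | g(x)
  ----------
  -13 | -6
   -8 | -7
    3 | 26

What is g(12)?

(g(x) − c)(x + q) = p for each data point; the three points give a linear system in c and q, then p follows.
Solving: c = -4, q = -2, p = 30, so g(x) = -4 + 30/(x − 2).
Then g(12) = -4 + 30/10 = -1.

-1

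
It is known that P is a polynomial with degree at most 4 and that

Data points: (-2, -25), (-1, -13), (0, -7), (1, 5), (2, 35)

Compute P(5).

First differences: 12, 6, 12, 30. Second differences: -6, 6, 18. Third differences: 12, 12.
Level-3 differences are constant, so P has degree 3.
Fitting a degree-3 polynomial gives P(n) = 2n³ + 3n² + 7n - 7.
Then P(5) = 353.

353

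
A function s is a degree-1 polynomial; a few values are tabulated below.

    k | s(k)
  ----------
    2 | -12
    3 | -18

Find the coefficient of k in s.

Write s(k) = ak + b; the 2 given values yield a linear system in the 2 coefficients.
Solving, s(k) = -6k.
The coefficient of k is -6.

-6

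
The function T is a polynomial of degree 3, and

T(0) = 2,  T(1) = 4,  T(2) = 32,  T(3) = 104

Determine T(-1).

8

Write T(x) = ax³ + bx² + cx + d; the 4 given values yield a linear system in the 4 coefficients.
Solving, T(x) = 3x³ + 4x² - 5x + 2.
Then T(-1) = 8.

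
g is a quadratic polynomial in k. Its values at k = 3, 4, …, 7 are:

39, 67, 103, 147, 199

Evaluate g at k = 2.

19

First differences: 28, 36, 44, 52. Second differences: 8, 8, 8.
Level-2 differences are constant, so g has degree 2.
Fitting a degree-2 polynomial gives g(k) = 4k² + 3.
Then g(2) = 19.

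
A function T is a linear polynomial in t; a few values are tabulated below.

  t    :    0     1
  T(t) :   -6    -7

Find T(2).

-8

Write T(t) = at + b; the 2 given values yield a linear system in the 2 coefficients.
Solving, T(t) = -t - 6.
Then T(2) = -8.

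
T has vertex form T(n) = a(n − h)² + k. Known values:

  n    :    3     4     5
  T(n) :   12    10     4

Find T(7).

-20

First differences -2, -6; second difference -4 = 2a, so a = -2.
Expanding, the n-coefficient is −2ah = 4h; matching it to the data gives h = 3, and then k = 12.
So T(n) = -2(n − 3)² + 12.
T(7) = -2·4² + 12 = -20.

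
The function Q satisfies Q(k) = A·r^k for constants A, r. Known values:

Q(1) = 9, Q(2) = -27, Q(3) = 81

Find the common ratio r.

-3

Consecutive ratio: -27/9 = -3, and 81/(-27) = -3, so r = -3.
Then A·(-3)^1 = 9 gives A = -3, and Q(k) = -3·(-3)^k.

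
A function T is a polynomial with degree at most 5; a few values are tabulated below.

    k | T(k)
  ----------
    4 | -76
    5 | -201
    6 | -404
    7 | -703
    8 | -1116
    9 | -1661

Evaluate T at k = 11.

First differences: -125, -203, -299, -413, -545. Second differences: -78, -96, -114, -132. Third differences: -18, -18, -18.
Level-3 differences are constant, so T has degree 3.
Fitting a degree-3 polynomial gives T(k) = -3k³ + 6k² + 4k + 4.
Then T(11) = -3219.

-3219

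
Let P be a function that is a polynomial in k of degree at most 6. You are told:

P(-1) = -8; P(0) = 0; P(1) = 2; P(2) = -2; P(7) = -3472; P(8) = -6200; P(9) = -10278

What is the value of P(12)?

Write P(k) = ak^6 + bk^5 + ck^4 + dk³ + ek² + pk + q; the 7 given values yield a linear system in the 7 coefficients.
Solving, the top 2 coefficients vanish, and P(k) = -2k^4 + 4k³ - k² + k.
Then P(12) = -34692.

-34692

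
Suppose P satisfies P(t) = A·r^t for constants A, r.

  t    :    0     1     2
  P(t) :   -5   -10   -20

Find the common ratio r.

2

Consecutive ratio: -10/(-5) = 2, and -20/(-10) = 2, so r = 2.
Then A·2^0 = -5 gives A = -5, and P(t) = -5·2^t.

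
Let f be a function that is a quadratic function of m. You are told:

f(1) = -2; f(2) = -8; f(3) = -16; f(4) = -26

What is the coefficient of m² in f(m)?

-1

First differences: -6, -8, -10. Second differences: -2, -2.
Level-2 differences are constant, so f has degree 2.
Fitting a degree-2 polynomial gives f(m) = -m² - 3m + 2.
The coefficient of m² is -1.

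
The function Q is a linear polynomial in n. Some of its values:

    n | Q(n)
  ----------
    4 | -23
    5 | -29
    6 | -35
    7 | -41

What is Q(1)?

-5

Write Q(n) = an + b; the 4 given values yield a linear system in the 2 coefficients.
Solving, Q(n) = -6n + 1.
Then Q(1) = -5.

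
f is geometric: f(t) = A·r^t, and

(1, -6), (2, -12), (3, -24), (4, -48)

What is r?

2

Consecutive ratio: -12/(-6) = 2, and -24/(-12) = 2, so r = 2.
Then A·2^1 = -6 gives A = -3, and f(t) = -3·2^t.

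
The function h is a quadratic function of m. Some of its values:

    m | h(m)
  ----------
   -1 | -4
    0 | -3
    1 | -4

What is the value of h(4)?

Write h(m) = am² + bm + c; the 3 given values yield a linear system in the 3 coefficients.
Solving, h(m) = -m² - 3.
Then h(4) = -19.

-19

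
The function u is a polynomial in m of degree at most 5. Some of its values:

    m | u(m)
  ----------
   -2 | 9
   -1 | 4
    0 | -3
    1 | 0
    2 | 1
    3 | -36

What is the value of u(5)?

-488

First differences: -5, -7, 3, 1, -37. Second differences: -2, 10, -2, -38. Third differences: 12, -12, -36. Fourth differences: -24, -24.
Level-4 differences are constant, so u has degree 4.
Fitting a degree-4 polynomial gives u(m) = -m^4 + 6m² - 2m - 3.
Then u(5) = -488.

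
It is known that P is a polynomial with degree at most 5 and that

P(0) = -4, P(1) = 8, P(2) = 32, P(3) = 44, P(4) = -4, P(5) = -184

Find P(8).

Write P(k) = ak^5 + bk^4 + ck³ + dk² + ek + p; the 6 given values yield a linear system in the 6 coefficients.
Solving, the leading coefficient vanishes, and P(k) = -k^4 + 2k³ + 7k² + 4k - 4.
Then P(8) = -2596.

-2596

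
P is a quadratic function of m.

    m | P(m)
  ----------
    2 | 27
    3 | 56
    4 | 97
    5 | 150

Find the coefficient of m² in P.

6

First differences: 29, 41, 53. Second differences: 12, 12.
Level-2 differences are constant, so P has degree 2.
Fitting a degree-2 polynomial gives P(m) = 6m² - m + 5.
The coefficient of m² is 6.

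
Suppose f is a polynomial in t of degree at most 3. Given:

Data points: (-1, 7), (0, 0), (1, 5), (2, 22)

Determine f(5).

145

Write f(t) = at³ + bt² + ct + d; the 4 given values yield a linear system in the 4 coefficients.
Solving, the leading coefficient vanishes, and f(t) = 6t² - t.
Then f(5) = 145.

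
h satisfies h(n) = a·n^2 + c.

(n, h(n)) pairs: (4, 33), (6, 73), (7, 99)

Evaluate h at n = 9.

163

From h(4) = 33 and h(6) = 73: 16a + c = 33 and 36a + c = 73.
Subtracting: 20a = 40, so a = 2; then c = 33 − 2·16 = 1.
So h(n) = 2n² + 1, and h(9) = 163.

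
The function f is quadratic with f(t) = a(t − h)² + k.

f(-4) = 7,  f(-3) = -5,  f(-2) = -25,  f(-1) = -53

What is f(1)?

-133

First differences -12, -20, -28; second difference -8 = 2a, so a = -4.
Expanding, the t-coefficient is −2ah = 8h; matching it to the data gives h = -5, and then k = 11.
So f(t) = -4(t + 5)² + 11.
f(1) = -4·6² + 11 = -133.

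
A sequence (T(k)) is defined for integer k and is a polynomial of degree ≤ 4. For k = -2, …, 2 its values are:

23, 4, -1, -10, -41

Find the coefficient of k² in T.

First differences: -19, -5, -9, -31. Second differences: 14, -4, -22. Third differences: -18, -18.
Level-3 differences are constant, so T has degree 3.
Fitting a degree-3 polynomial gives T(k) = -3k³ - 2k² - 4k - 1.
The coefficient of k² is -2.

-2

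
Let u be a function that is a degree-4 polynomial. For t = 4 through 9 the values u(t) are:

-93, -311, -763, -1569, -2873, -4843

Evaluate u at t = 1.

-3

First differences: -218, -452, -806, -1304, -1970. Second differences: -234, -354, -498, -666. Third differences: -120, -144, -168. Fourth differences: -24, -24.
Level-4 differences are constant, so u has degree 4.
Fitting a degree-4 polynomial gives u(t) = -t^4 + 2t³ + 4t² - 7t - 1.
Then u(1) = -3.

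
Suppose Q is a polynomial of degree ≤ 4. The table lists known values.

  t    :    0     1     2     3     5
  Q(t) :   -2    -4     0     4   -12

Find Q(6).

-44

Write Q(t) = at^4 + bt³ + ct² + dt + e; the 5 given values yield a linear system in the 5 coefficients.
Solving, the leading coefficient vanishes, and Q(t) = -t³ + 6t² - 7t - 2.
Then Q(6) = -44.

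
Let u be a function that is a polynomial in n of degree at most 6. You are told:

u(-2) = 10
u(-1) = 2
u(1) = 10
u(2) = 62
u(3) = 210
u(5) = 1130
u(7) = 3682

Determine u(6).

2130

Write u(n) = an^6 + bn^5 + cn^4 + dn³ + en² + pn + q; the 7 given values yield a linear system in the 7 coefficients.
Solving, the top 2 coefficients vanish, and u(n) = n^4 + 3n³ + 5n² + n.
Then u(6) = 2130.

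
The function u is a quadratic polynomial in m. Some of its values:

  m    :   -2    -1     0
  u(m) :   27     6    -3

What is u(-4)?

Write u(m) = am² + bm + c; the 3 given values yield a linear system in the 3 coefficients.
Solving, u(m) = 6m² - 3m - 3.
Then u(-4) = 105.

105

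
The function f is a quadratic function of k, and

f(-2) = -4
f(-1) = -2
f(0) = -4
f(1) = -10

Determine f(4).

Write f(k) = ak² + bk + c; the 4 given values yield a linear system in the 3 coefficients.
Solving, f(k) = -2k² - 4k - 4.
Then f(4) = -52.

-52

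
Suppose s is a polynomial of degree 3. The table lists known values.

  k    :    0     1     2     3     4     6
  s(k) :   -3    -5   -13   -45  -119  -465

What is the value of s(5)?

-253

Write s(k) = ak³ + bk² + ck + d; the 6 given values yield a linear system in the 4 coefficients.
Solving, s(k) = -3k³ + 6k² - 5k - 3.
Then s(5) = -253.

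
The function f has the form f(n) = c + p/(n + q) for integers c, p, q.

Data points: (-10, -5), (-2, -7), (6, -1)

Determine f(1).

-16

(f(n) − c)(n + q) = p for each data point; the three points give a linear system in c and q, then p follows.
Solving: c = -4, q = -2, p = 12, so f(n) = -4 + 12/(n − 2).
Then f(1) = -4 + 12/(-1) = -16.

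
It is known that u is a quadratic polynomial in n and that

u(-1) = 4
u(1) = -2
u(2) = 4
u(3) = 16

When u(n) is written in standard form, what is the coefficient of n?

Write u(n) = an² + bn + c; the 4 given values yield a linear system in the 3 coefficients.
Solving, u(n) = 3n² - 3n - 2.
The coefficient of n is -3.

-3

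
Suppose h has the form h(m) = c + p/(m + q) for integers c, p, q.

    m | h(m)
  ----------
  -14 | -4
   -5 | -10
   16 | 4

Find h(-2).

(h(m) − c)(m + q) = p for each data point; the three points give a linear system in c and q, then p follows.
Solving: c = 0, q = -1, p = 60, so h(m) = 60/(m − 1).
Then h(-2) = 0 + 60/(-3) = -20.

-20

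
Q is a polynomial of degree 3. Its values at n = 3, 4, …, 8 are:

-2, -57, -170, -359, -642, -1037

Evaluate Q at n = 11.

-3074

First differences: -55, -113, -189, -283, -395. Second differences: -58, -76, -94, -112. Third differences: -18, -18, -18.
Level-3 differences are constant, so Q has degree 3.
Fitting a degree-3 polynomial gives Q(n) = -3n³ + 7n² + 7n - 5.
Then Q(11) = -3074.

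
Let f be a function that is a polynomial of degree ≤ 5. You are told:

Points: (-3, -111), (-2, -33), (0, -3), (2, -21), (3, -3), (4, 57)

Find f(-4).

Write f(m) = am^5 + bm^4 + cm³ + dm² + em + p; the 6 given values yield a linear system in the 6 coefficients.
Solving, the top 2 coefficients vanish, and f(m) = 3m³ - 6m² - 9m - 3.
Then f(-4) = -255.

-255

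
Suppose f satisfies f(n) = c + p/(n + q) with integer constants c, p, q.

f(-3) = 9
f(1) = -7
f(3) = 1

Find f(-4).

8

(f(n) − c)(n + q) = p for each data point; the three points give a linear system in c and q, then p follows.
Solving: c = 5, q = 0, p = -12, so f(n) = 5 − 12/(n + 0).
Then f(-4) = 5 − 12/(-4) = 8.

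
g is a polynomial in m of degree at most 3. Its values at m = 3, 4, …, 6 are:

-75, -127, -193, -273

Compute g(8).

-475

First differences: -52, -66, -80. Second differences: -14, -14.
Level-2 differences are constant, so g has degree 2.
Fitting a degree-2 polynomial gives g(m) = -7m² - 3m - 3.
Then g(8) = -475.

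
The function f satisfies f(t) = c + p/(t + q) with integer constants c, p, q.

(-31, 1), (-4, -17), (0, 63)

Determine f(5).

13

(f(t) − c)(t + q) = p for each data point; the three points give a linear system in c and q, then p follows.
Solving: c = 3, q = 1, p = 60, so f(t) = 3 + 60/(t + 1).
Then f(5) = 3 + 60/6 = 13.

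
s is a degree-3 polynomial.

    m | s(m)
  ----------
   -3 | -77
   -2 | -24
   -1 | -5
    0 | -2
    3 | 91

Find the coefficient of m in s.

1

Write s(m) = am³ + bm² + cm + d; the 5 given values yield a linear system in the 4 coefficients.
Solving, s(m) = 3m³ + m² + m - 2.
The coefficient of m is 1.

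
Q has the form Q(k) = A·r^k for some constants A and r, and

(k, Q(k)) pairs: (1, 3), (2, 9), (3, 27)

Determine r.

3

Consecutive ratio: 9/3 = 3, and 27/9 = 3, so r = 3.
Then A·3^1 = 3 gives A = 1, and Q(k) = 1·3^k.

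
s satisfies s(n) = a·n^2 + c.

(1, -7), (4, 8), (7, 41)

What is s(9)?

From s(1) = -7 and s(4) = 8: 1a + c = -7 and 16a + c = 8.
Subtracting: 15a = 15, so a = 1; then c = -7 − 1·1 = -8.
So s(n) = 1n² − 8, and s(9) = 73.

73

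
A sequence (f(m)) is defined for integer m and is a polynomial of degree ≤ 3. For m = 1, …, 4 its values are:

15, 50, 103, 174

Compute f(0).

First differences: 35, 53, 71. Second differences: 18, 18.
Level-2 differences are constant, so f has degree 2.
Fitting a degree-2 polynomial gives f(m) = 9m² + 8m - 2.
Then f(0) = -2.

-2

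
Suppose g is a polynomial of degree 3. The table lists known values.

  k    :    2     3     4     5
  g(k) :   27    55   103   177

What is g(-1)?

3

Write g(k) = ak³ + bk² + ck + d; the 4 given values yield a linear system in the 4 coefficients.
Solving, g(k) = k³ + k² + 4k + 7.
Then g(-1) = 3.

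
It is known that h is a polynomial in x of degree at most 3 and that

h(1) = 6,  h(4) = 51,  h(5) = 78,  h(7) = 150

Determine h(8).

195

Write h(x) = ax³ + bx² + cx + d; the 4 given values yield a linear system in the 4 coefficients.
Solving, the leading coefficient vanishes, and h(x) = 3x² + 3.
Then h(8) = 195.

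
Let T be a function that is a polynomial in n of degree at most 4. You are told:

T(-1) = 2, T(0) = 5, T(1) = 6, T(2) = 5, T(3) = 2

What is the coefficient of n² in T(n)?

-1

Write T(n) = an^4 + bn³ + cn² + dn + e; the 5 given values yield a linear system in the 5 coefficients.
Solving, the top 2 coefficients vanish, and T(n) = -n² + 2n + 5.
The coefficient of n² is -1.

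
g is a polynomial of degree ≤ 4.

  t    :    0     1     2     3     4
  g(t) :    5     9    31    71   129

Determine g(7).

411

First differences: 4, 22, 40, 58. Second differences: 18, 18, 18.
Level-2 differences are constant, so g has degree 2.
Fitting a degree-2 polynomial gives g(t) = 9t² - 5t + 5.
Then g(7) = 411.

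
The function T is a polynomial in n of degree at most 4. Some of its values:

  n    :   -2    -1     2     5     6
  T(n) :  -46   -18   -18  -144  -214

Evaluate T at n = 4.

Write T(n) = an^4 + bn³ + cn² + dn + e; the 5 given values yield a linear system in the 5 coefficients.
Solving, the top 2 coefficients vanish, and T(n) = -7n² + 7n - 4.
Then T(4) = -88.

-88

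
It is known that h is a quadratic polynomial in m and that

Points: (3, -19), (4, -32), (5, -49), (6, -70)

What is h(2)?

Write h(m) = am² + bm + c; the 4 given values yield a linear system in the 3 coefficients.
Solving, h(m) = -2m² + m - 4.
Then h(2) = -10.

-10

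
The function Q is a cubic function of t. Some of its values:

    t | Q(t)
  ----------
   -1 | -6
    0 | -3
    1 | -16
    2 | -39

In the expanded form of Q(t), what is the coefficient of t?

-6

Write Q(t) = at³ + bt² + ct + d; the 4 given values yield a linear system in the 4 coefficients.
Solving, Q(t) = t³ - 8t² - 6t - 3.
The coefficient of t is -6.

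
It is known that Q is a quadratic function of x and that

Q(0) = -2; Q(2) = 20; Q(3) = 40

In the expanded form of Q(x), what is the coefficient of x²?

3

Write Q(x) = ax² + bx + c; the 3 given values yield a linear system in the 3 coefficients.
Solving, Q(x) = 3x² + 5x - 2.
The coefficient of x² is 3.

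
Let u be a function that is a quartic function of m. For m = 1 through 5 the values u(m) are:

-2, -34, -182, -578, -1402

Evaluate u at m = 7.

-5294

Write u(m) = am^4 + bm³ + cm² + dm + e; the 5 given values yield a linear system in the 5 coefficients.
Solving, u(m) = -2m^4 - 2m³ + 4m² - 2.
Then u(7) = -5294.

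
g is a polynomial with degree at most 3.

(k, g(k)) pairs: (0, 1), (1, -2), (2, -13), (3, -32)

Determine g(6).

Write g(k) = ak³ + bk² + ck + d; the 4 given values yield a linear system in the 4 coefficients.
Solving, the leading coefficient vanishes, and g(k) = -4k² + k + 1.
Then g(6) = -137.

-137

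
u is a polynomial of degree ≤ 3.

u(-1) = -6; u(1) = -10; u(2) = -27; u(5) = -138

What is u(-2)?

-19

Write u(k) = ak³ + bk² + ck + d; the 4 given values yield a linear system in the 4 coefficients.
Solving, the leading coefficient vanishes, and u(k) = -5k² - 2k - 3.
Then u(-2) = -19.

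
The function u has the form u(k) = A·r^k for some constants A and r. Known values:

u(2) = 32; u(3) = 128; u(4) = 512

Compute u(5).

Consecutive ratio: 128/32 = 4, and 512/128 = 4, so r = 4.
Then A·4^2 = 32 gives A = 2, and u(k) = 2·4^k.
u(5) = 2·4^5 = 2048.

2048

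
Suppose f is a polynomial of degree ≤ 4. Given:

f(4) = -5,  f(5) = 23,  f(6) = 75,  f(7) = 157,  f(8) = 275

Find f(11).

905

First differences: 28, 52, 82, 118. Second differences: 24, 30, 36. Third differences: 6, 6.
Level-3 differences are constant, so f has degree 3.
Fitting a degree-3 polynomial gives f(m) = m³ - 3m² - 6m + 3.
Then f(11) = 905.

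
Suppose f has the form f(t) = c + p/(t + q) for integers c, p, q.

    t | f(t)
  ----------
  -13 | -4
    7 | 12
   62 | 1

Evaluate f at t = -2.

(f(t) − c)(t + q) = p for each data point; the three points give a linear system in c and q, then p follows.
Solving: c = 0, q = -2, p = 60, so f(t) = 60/(t − 2).
Then f(-2) = 0 + 60/(-4) = -15.

-15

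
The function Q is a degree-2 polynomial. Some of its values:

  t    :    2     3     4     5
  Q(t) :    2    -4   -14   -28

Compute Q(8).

Write Q(t) = at² + bt + c; the 4 given values yield a linear system in the 3 coefficients.
Solving, Q(t) = -2t² + 4t + 2.
Then Q(8) = -94.

-94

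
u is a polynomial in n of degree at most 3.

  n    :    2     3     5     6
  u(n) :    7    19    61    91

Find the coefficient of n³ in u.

Write u(n) = an³ + bn² + cn + d; the 4 given values yield a linear system in the 4 coefficients.
Solving, the leading coefficient vanishes, and u(n) = 3n² - 3n + 1.
The coefficient of n³ is 0.

0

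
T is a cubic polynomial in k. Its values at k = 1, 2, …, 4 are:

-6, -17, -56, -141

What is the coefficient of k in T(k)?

Write T(k) = ak³ + bk² + ck + d; the 4 given values yield a linear system in the 4 coefficients.
Solving, T(k) = -3k³ + 4k² - 2k - 5.
The coefficient of k is -2.

-2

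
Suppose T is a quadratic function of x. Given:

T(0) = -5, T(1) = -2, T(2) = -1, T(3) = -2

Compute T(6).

Write T(x) = ax² + bx + c; the 4 given values yield a linear system in the 3 coefficients.
Solving, T(x) = -x² + 4x - 5.
Then T(6) = -17.

-17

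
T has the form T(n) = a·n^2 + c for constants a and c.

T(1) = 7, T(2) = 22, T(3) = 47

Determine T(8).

From T(1) = 7 and T(2) = 22: 1a + c = 7 and 4a + c = 22.
Subtracting: 3a = 15, so a = 5; then c = 7 − 5·1 = 2.
So T(n) = 5n² + 2, and T(8) = 322.

322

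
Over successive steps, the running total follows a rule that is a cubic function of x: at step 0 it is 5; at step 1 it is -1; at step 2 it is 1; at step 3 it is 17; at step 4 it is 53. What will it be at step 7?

Write the value at x as T(x).
Write T(x) = ax³ + bx² + cx + d; the 5 given values yield a linear system in the 4 coefficients.
Solving, T(x) = x³ + x² - 8x + 5.
Then T(7) = 341.

341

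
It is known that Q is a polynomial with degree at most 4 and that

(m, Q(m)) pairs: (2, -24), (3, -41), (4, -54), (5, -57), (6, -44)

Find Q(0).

-2

First differences: -17, -13, -3, 13. Second differences: 4, 10, 16. Third differences: 6, 6.
Level-3 differences are constant, so Q has degree 3.
Fitting a degree-3 polynomial gives Q(m) = m³ - 7m² - m - 2.
Then Q(0) = -2.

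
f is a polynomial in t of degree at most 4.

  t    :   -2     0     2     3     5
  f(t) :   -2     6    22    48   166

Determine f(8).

Write f(t) = at^4 + bt³ + ct² + dt + e; the 5 given values yield a linear system in the 5 coefficients.
Solving, the leading coefficient vanishes, and f(t) = t³ + t² + 2t + 6.
Then f(8) = 598.

598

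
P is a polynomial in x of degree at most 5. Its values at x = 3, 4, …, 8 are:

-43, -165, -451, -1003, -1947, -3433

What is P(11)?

-13003

Write P(x) = ax^5 + bx^4 + cx³ + dx² + ex + p; the 6 given values yield a linear system in the 6 coefficients.
Solving, the leading coefficient vanishes, and P(x) = -x^4 + x³ + 3x² - 5x - 1.
Then P(11) = -13003.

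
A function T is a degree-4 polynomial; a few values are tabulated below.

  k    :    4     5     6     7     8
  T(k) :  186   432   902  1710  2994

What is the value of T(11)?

Write T(k) = ak^4 + bk³ + ck² + dk + e; the 5 given values yield a linear system in the 5 coefficients.
Solving, T(k) = k^4 - 3k³ + 6k² + 6k + 2.
Then T(11) = 11442.

11442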